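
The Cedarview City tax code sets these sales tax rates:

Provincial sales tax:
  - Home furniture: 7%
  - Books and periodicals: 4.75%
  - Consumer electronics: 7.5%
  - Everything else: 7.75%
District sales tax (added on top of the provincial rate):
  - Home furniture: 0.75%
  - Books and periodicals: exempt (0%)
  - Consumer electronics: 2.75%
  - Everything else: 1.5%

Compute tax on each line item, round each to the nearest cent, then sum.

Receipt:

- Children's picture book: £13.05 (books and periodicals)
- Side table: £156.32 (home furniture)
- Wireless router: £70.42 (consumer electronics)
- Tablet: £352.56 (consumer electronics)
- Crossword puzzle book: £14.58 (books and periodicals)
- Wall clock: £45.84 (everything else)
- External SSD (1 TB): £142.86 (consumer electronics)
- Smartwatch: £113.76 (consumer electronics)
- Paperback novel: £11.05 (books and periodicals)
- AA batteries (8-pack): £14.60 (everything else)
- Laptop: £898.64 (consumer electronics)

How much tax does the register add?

£181.30

Children's picture book £13.05: books and periodicals → 4.75% + 0% district = 4.75% → £0.62
Side table £156.32: home furniture → 7% + 0.75% district = 7.75% → £12.11
Wireless router £70.42: consumer electronics → 7.5% + 2.75% district = 10.25% → £7.22
Tablet £352.56: consumer electronics → 7.5% + 2.75% district = 10.25% → £36.14
Crossword puzzle book £14.58: books and periodicals → 4.75% + 0% district = 4.75% → £0.69
Wall clock £45.84: everything else → 7.75% + 1.5% district = 9.25% → £4.24
External SSD (1 TB) £142.86: consumer electronics → 7.5% + 2.75% district = 10.25% → £14.64
Smartwatch £113.76: consumer electronics → 7.5% + 2.75% district = 10.25% → £11.66
Paperback novel £11.05: books and periodicals → 4.75% + 0% district = 4.75% → £0.52
AA batteries (8-pack) £14.60: everything else → 7.75% + 1.5% district = 9.25% → £1.35
Laptop £898.64: consumer electronics → 7.5% + 2.75% district = 10.25% → £92.11
Total tax = £0.62 + £12.11 + £7.22 + £36.14 + £0.69 + £4.24 + £14.64 + £11.66 + £0.52 + £1.35 + £92.11 = £181.30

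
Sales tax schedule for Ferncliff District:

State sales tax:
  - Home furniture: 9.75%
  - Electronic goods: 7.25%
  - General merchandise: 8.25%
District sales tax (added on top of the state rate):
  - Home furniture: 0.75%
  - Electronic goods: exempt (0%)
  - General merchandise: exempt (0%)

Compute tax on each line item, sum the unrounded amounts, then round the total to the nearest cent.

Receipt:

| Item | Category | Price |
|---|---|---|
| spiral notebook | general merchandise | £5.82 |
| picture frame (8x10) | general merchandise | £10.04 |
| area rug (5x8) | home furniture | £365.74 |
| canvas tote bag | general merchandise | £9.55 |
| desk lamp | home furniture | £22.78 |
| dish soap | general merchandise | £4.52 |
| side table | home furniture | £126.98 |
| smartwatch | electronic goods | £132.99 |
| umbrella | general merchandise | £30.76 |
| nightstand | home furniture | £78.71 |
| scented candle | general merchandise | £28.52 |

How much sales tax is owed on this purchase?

£79.39

Spiral notebook £5.82: general merchandise → 8.25% + 0% district = 8.25% → £0.48015
Picture frame (8x10) £10.04: general merchandise → 8.25% + 0% district = 8.25% → £0.8283
Area rug (5x8) £365.74: home furniture → 9.75% + 0.75% district = 10.5% → £38.4027
Canvas tote bag £9.55: general merchandise → 8.25% + 0% district = 8.25% → £0.787875
Desk lamp £22.78: home furniture → 9.75% + 0.75% district = 10.5% → £2.3919
Dish soap £4.52: general merchandise → 8.25% + 0% district = 8.25% → £0.3729
Side table £126.98: home furniture → 9.75% + 0.75% district = 10.5% → £13.3329
Smartwatch £132.99: electronic goods → 7.25% + 0% district = 7.25% → £9.641775
Umbrella £30.76: general merchandise → 8.25% + 0% district = 8.25% → £2.5377
Nightstand £78.71: home furniture → 9.75% + 0.75% district = 10.5% → £8.26455
Scented candle £28.52: general merchandise → 8.25% + 0% district = 8.25% → £2.3529
Unrounded tax sum = £79.39365 → £79.39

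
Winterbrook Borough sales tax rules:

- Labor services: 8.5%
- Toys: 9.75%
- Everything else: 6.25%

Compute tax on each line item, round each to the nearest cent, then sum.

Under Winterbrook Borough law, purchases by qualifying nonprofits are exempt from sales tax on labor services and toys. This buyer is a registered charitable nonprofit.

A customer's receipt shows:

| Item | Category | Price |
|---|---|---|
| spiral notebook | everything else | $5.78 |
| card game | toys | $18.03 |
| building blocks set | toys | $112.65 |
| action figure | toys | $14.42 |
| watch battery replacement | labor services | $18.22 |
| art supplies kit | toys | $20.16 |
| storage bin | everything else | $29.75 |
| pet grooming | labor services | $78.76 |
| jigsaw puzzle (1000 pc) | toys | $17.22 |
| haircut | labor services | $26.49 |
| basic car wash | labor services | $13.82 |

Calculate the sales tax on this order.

$2.22

Spiral notebook $5.78: everything else → 6.25% → $0.36
Card game $18.03: toys, buyer-exempt → 0% → $0.00
Building blocks set $112.65: toys, buyer-exempt → 0% → $0.00
Action figure $14.42: toys, buyer-exempt → 0% → $0.00
Watch battery replacement $18.22: labor services, buyer-exempt → 0% → $0.00
Art supplies kit $20.16: toys, buyer-exempt → 0% → $0.00
Storage bin $29.75: everything else → 6.25% → $1.86
Pet grooming $78.76: labor services, buyer-exempt → 0% → $0.00
Jigsaw puzzle (1000 pc) $17.22: toys, buyer-exempt → 0% → $0.00
Haircut $26.49: labor services, buyer-exempt → 0% → $0.00
Basic car wash $13.82: labor services, buyer-exempt → 0% → $0.00
Total tax = $0.36 + $1.86 = $2.22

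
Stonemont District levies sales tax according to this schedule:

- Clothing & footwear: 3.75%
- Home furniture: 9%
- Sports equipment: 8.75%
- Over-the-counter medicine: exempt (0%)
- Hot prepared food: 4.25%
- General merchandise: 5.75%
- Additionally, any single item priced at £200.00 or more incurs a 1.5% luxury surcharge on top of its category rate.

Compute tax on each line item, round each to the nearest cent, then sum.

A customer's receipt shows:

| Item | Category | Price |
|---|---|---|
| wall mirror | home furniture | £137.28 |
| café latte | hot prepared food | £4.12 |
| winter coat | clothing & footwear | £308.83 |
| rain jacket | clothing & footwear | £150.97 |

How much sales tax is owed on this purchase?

Wall mirror £137.28: home furniture → 9% → £12.36
Café latte £4.12: hot prepared food → 4.25% → £0.18
Winter coat £308.83: clothing & footwear → 3.75% + 1.5% surcharge = 5.25% → £16.21
Rain jacket £150.97: clothing & footwear → 3.75% → £5.66
Total tax = £12.36 + £0.18 + £16.21 + £5.66 = £34.41

£34.41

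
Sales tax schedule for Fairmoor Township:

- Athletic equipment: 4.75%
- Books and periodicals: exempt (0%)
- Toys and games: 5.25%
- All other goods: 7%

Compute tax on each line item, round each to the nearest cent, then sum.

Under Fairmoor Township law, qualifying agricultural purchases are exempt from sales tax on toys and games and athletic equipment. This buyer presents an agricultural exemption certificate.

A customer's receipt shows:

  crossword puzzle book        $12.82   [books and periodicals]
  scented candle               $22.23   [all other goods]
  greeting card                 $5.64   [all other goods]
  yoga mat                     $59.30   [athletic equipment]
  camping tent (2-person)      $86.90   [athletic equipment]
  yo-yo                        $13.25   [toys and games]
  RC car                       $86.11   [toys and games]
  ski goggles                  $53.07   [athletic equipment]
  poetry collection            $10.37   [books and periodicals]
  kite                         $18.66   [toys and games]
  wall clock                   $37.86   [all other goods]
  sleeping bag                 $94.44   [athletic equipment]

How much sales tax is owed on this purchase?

$4.60

Crossword puzzle book $12.82: books and periodicals → 0% → $0.00
Scented candle $22.23: all other goods → 7% → $1.56
Greeting card $5.64: all other goods → 7% → $0.39
Yoga mat $59.30: athletic equipment, buyer-exempt → 0% → $0.00
Camping tent (2-person) $86.90: athletic equipment, buyer-exempt → 0% → $0.00
Yo-yo $13.25: toys and games, buyer-exempt → 0% → $0.00
RC car $86.11: toys and games, buyer-exempt → 0% → $0.00
Ski goggles $53.07: athletic equipment, buyer-exempt → 0% → $0.00
Poetry collection $10.37: books and periodicals → 0% → $0.00
Kite $18.66: toys and games, buyer-exempt → 0% → $0.00
Wall clock $37.86: all other goods → 7% → $2.65
Sleeping bag $94.44: athletic equipment, buyer-exempt → 0% → $0.00
Total tax = $1.56 + $0.39 + $2.65 = $4.60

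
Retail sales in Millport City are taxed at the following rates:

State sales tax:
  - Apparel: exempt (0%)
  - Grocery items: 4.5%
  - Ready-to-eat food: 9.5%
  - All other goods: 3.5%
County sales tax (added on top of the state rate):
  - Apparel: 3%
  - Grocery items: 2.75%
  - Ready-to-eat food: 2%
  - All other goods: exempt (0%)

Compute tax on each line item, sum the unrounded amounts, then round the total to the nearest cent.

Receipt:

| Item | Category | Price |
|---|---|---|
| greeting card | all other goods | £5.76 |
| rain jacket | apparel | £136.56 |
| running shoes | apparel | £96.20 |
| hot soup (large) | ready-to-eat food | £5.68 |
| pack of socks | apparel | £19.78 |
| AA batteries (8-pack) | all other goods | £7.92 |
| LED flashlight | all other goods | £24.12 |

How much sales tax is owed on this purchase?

£9.55

Greeting card £5.76: all other goods → 3.5% + 0% county = 3.5% → £0.2016
Rain jacket £136.56: apparel → 0% + 3% county = 3% → £4.0968
Running shoes £96.20: apparel → 0% + 3% county = 3% → £2.886
Hot soup (large) £5.68: ready-to-eat food → 9.5% + 2% county = 11.5% → £0.6532
Pack of socks £19.78: apparel → 0% + 3% county = 3% → £0.5934
AA batteries (8-pack) £7.92: all other goods → 3.5% + 0% county = 3.5% → £0.2772
LED flashlight £24.12: all other goods → 3.5% + 0% county = 3.5% → £0.8442
Unrounded tax sum = £9.5524 → £9.55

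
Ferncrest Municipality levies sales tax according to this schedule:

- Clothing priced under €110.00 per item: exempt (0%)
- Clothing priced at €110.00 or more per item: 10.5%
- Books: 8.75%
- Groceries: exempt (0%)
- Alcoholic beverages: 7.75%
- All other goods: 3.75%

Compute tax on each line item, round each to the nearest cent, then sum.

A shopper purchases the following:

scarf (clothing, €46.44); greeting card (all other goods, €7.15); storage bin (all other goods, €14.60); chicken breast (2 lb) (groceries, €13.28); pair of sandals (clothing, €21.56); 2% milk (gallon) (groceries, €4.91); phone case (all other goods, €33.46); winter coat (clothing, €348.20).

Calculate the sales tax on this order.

Scarf €46.44: clothing, under €110.00 → 0% → €0.00
Greeting card €7.15: all other goods → 3.75% → €0.27
Storage bin €14.60: all other goods → 3.75% → €0.55
Chicken breast (2 lb) €13.28: groceries → 0% → €0.00
Pair of sandals €21.56: clothing, under €110.00 → 0% → €0.00
2% milk (gallon) €4.91: groceries → 0% → €0.00
Phone case €33.46: all other goods → 3.75% → €1.25
Winter coat €348.20: clothing, €110.00 or more → 10.5% → €36.56
Total tax = €0.27 + €0.55 + €1.25 + €36.56 = €38.63

€38.63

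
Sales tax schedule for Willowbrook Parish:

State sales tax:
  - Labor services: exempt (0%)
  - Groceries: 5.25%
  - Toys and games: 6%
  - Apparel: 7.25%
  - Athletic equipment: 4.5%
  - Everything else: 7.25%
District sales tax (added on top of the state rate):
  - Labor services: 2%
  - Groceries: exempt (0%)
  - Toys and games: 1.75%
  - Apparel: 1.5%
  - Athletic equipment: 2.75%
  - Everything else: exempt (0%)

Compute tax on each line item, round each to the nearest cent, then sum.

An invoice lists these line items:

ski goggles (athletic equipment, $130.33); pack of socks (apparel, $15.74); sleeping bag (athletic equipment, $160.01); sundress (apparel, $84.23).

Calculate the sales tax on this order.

Ski goggles $130.33: athletic equipment → 4.5% + 2.75% district = 7.25% → $9.45
Pack of socks $15.74: apparel → 7.25% + 1.5% district = 8.75% → $1.38
Sleeping bag $160.01: athletic equipment → 4.5% + 2.75% district = 7.25% → $11.60
Sundress $84.23: apparel → 7.25% + 1.5% district = 8.75% → $7.37
Total tax = $9.45 + $1.38 + $11.60 + $7.37 = $29.80

$29.80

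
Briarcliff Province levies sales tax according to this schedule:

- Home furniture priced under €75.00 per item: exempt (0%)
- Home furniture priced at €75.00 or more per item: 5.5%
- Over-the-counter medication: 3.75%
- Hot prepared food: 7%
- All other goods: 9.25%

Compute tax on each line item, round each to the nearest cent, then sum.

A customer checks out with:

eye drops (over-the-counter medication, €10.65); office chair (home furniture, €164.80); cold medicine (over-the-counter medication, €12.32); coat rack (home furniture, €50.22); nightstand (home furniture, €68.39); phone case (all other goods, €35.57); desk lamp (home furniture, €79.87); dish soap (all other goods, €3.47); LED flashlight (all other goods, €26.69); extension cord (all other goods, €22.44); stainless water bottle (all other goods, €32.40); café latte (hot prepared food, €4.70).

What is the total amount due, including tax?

€537.32

Eye drops €10.65: over-the-counter medication → 3.75% → €0.40
Office chair €164.80: home furniture, €75.00 or more → 5.5% → €9.06
Cold medicine €12.32: over-the-counter medication → 3.75% → €0.46
Coat rack €50.22: home furniture, under €75.00 → 0% → €0.00
Nightstand €68.39: home furniture, under €75.00 → 0% → €0.00
Phone case €35.57: all other goods → 9.25% → €3.29
Desk lamp €79.87: home furniture, €75.00 or more → 5.5% → €4.39
Dish soap €3.47: all other goods → 9.25% → €0.32
LED flashlight €26.69: all other goods → 9.25% → €2.47
Extension cord €22.44: all other goods → 9.25% → €2.08
Stainless water bottle €32.40: all other goods → 9.25% → €3.00
Café latte €4.70: hot prepared food → 7% → €0.33
Subtotal = €511.52; tax = €25.80; total due = €537.32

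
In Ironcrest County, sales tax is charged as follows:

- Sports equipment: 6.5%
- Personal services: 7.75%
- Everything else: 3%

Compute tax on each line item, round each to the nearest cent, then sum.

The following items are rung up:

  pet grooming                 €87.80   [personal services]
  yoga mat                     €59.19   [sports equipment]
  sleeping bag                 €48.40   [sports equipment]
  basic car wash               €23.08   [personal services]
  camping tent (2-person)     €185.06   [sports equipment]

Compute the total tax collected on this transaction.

Pet grooming €87.80: personal services → 7.75% → €6.80
Yoga mat €59.19: sports equipment → 6.5% → €3.85
Sleeping bag €48.40: sports equipment → 6.5% → €3.15
Basic car wash €23.08: personal services → 7.75% → €1.79
Camping tent (2-person) €185.06: sports equipment → 6.5% → €12.03
Total tax = €6.80 + €3.85 + €3.15 + €1.79 + €12.03 = €27.62

€27.62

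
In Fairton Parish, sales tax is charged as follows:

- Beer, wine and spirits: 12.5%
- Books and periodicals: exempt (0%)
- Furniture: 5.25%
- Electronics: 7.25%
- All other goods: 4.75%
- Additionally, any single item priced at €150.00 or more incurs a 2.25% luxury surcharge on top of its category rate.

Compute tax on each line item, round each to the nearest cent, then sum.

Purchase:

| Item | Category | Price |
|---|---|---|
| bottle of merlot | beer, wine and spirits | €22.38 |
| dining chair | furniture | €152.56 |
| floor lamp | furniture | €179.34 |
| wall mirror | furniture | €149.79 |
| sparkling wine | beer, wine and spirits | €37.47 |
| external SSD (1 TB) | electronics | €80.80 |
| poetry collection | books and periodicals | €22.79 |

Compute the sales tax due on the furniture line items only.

Dining chair €152.56: furniture → 5.25% + 2.25% surcharge = 7.5% → €11.44
Floor lamp €179.34: furniture → 5.25% + 2.25% surcharge = 7.5% → €13.45
Wall mirror €149.79: furniture → 5.25% → €7.86
Tax on furniture = €11.44 + €13.45 + €7.86 = €32.75

€32.75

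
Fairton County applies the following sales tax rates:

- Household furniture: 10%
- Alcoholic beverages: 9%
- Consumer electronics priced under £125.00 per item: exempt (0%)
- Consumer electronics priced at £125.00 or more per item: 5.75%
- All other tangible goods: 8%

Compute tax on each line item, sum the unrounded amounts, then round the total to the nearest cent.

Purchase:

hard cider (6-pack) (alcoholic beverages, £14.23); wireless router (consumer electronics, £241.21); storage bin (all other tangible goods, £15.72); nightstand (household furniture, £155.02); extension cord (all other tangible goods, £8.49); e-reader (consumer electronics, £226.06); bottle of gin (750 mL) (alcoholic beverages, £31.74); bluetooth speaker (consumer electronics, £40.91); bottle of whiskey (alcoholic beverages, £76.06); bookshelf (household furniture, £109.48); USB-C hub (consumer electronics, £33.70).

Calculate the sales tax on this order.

£66.24

Hard cider (6-pack) £14.23: alcoholic beverages → 9% → £1.2807
Wireless router £241.21: consumer electronics, £125.00 or more → 5.75% → £13.869575
Storage bin £15.72: all other tangible goods → 8% → £1.2576
Nightstand £155.02: household furniture → 10% → £15.502
Extension cord £8.49: all other tangible goods → 8% → £0.6792
E-reader £226.06: consumer electronics, £125.00 or more → 5.75% → £12.99845
Bottle of gin (750 mL) £31.74: alcoholic beverages → 9% → £2.8566
Bluetooth speaker £40.91: consumer electronics, under £125.00 → 0% → £0.00
Bottle of whiskey £76.06: alcoholic beverages → 9% → £6.8454
Bookshelf £109.48: household furniture → 10% → £10.948
USB-C hub £33.70: consumer electronics, under £125.00 → 0% → £0.00
Unrounded tax sum = £66.237525 → £66.24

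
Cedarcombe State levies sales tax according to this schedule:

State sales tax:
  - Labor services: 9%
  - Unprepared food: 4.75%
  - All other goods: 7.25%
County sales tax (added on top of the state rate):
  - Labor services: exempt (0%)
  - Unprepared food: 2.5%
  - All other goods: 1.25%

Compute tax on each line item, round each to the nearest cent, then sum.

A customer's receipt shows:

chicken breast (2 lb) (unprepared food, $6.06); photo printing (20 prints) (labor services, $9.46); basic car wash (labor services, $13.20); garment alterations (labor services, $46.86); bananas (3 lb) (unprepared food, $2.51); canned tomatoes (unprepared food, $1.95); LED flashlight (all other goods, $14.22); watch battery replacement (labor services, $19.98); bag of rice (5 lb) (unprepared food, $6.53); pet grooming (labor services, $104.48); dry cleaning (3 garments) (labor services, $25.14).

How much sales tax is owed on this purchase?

Chicken breast (2 lb) $6.06: unprepared food → 4.75% + 2.5% county = 7.25% → $0.44
Photo printing (20 prints) $9.46: labor services → 9% + 0% county = 9% → $0.85
Basic car wash $13.20: labor services → 9% + 0% county = 9% → $1.19
Garment alterations $46.86: labor services → 9% + 0% county = 9% → $4.22
Bananas (3 lb) $2.51: unprepared food → 4.75% + 2.5% county = 7.25% → $0.18
Canned tomatoes $1.95: unprepared food → 4.75% + 2.5% county = 7.25% → $0.14
LED flashlight $14.22: all other goods → 7.25% + 1.25% county = 8.5% → $1.21
Watch battery replacement $19.98: labor services → 9% + 0% county = 9% → $1.80
Bag of rice (5 lb) $6.53: unprepared food → 4.75% + 2.5% county = 7.25% → $0.47
Pet grooming $104.48: labor services → 9% + 0% county = 9% → $9.40
Dry cleaning (3 garments) $25.14: labor services → 9% + 0% county = 9% → $2.26
Total tax = $0.44 + $0.85 + $1.19 + $4.22 + $0.18 + $0.14 + $1.21 + $1.80 + $0.47 + $9.40 + $2.26 = $22.16

$22.16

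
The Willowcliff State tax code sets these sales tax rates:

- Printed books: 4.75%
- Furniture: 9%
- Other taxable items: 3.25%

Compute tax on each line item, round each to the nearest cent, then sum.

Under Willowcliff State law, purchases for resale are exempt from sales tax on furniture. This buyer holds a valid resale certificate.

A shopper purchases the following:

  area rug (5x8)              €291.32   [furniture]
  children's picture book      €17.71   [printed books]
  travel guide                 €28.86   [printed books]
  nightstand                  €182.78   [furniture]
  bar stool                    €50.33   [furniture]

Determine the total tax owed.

€2.21

Area rug (5x8) €291.32: furniture, buyer-exempt → 0% → €0.00
Children's picture book €17.71: printed books → 4.75% → €0.84
Travel guide €28.86: printed books → 4.75% → €1.37
Nightstand €182.78: furniture, buyer-exempt → 0% → €0.00
Bar stool €50.33: furniture, buyer-exempt → 0% → €0.00
Total tax = €0.84 + €1.37 = €2.21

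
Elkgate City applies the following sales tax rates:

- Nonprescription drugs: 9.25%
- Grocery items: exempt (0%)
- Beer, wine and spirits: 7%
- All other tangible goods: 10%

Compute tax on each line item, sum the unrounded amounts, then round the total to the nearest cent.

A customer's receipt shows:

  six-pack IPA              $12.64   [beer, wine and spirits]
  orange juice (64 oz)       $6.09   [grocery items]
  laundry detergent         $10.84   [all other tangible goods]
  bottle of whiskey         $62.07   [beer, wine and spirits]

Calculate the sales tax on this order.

Six-pack IPA $12.64: beer, wine and spirits → 7% → $0.8848
Orange juice (64 oz) $6.09: grocery items → 0% → $0.00
Laundry detergent $10.84: all other tangible goods → 10% → $1.084
Bottle of whiskey $62.07: beer, wine and spirits → 7% → $4.3449
Unrounded tax sum = $6.3137 → $6.31

$6.31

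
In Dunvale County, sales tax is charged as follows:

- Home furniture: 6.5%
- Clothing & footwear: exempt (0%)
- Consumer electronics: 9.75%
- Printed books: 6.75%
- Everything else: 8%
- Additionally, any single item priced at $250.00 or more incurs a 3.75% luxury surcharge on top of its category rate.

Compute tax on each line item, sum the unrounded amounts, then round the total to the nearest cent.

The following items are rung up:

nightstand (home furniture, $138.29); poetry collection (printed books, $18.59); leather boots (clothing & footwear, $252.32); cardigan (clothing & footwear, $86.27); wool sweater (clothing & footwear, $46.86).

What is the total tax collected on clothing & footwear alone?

Leather boots $252.32: clothing & footwear → 0% + 3.75% surcharge = 3.75% → $9.462
Cardigan $86.27: clothing & footwear → 0% → $0.00
Wool sweater $46.86: clothing & footwear → 0% → $0.00
Tax on clothing & footwear: unrounded sum = $9.462 → $9.46

$9.46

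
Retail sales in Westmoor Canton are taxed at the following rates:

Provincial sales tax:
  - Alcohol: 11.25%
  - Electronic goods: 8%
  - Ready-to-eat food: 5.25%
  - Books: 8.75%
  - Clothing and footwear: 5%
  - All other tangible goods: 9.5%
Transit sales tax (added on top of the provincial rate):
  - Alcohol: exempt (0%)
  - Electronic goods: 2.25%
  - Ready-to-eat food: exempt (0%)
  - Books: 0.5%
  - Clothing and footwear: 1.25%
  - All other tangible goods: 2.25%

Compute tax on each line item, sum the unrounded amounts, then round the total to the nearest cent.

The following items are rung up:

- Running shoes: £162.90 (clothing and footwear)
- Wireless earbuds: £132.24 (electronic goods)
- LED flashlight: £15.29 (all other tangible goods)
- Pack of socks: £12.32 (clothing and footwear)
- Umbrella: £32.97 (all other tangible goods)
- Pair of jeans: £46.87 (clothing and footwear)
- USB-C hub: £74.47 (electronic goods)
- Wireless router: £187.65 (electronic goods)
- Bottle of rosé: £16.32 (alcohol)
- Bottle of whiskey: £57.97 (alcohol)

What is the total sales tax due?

Running shoes £162.90: clothing and footwear → 5% + 1.25% transit = 6.25% → £10.18125
Wireless earbuds £132.24: electronic goods → 8% + 2.25% transit = 10.25% → £13.5546
LED flashlight £15.29: all other tangible goods → 9.5% + 2.25% transit = 11.75% → £1.796575
Pack of socks £12.32: clothing and footwear → 5% + 1.25% transit = 6.25% → £0.77
Umbrella £32.97: all other tangible goods → 9.5% + 2.25% transit = 11.75% → £3.873975
Pair of jeans £46.87: clothing and footwear → 5% + 1.25% transit = 6.25% → £2.929375
USB-C hub £74.47: electronic goods → 8% + 2.25% transit = 10.25% → £7.633175
Wireless router £187.65: electronic goods → 8% + 2.25% transit = 10.25% → £19.234125
Bottle of rosé £16.32: alcohol → 11.25% + 0% transit = 11.25% → £1.836
Bottle of whiskey £57.97: alcohol → 11.25% + 0% transit = 11.25% → £6.521625
Unrounded tax sum = £68.3307 → £68.33

£68.33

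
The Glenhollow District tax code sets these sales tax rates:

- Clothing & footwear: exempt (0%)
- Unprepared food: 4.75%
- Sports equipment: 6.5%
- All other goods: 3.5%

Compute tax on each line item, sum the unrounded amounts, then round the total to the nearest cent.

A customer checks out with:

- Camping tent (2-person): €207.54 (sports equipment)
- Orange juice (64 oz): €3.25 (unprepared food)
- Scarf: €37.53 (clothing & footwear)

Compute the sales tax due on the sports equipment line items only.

Camping tent (2-person) €207.54: sports equipment → 6.5% → €13.4901
Tax on sports equipment: unrounded sum = €13.4901 → €13.49

€13.49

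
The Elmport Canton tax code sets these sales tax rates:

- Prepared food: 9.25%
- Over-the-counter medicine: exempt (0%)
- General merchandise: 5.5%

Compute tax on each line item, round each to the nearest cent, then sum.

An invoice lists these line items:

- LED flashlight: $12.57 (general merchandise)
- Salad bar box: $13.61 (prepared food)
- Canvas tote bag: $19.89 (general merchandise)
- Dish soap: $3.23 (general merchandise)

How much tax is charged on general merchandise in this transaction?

$1.96

LED flashlight $12.57: general merchandise → 5.5% → $0.69
Canvas tote bag $19.89: general merchandise → 5.5% → $1.09
Dish soap $3.23: general merchandise → 5.5% → $0.18
Tax on general merchandise = $0.69 + $1.09 + $0.18 = $1.96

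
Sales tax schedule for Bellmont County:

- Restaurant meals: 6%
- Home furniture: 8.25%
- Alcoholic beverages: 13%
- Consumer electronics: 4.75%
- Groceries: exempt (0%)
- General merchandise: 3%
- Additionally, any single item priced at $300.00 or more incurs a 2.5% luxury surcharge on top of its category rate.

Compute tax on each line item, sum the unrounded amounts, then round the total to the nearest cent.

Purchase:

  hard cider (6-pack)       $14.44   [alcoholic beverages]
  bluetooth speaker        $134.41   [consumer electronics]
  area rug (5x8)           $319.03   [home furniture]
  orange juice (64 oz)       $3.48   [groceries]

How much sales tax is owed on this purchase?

$42.56

Hard cider (6-pack) $14.44: alcoholic beverages → 13% → $1.8772
Bluetooth speaker $134.41: consumer electronics → 4.75% → $6.384475
Area rug (5x8) $319.03: home furniture → 8.25% + 2.5% surcharge = 10.75% → $34.295725
Orange juice (64 oz) $3.48: groceries → 0% → $0.00
Unrounded tax sum = $42.5574 → $42.56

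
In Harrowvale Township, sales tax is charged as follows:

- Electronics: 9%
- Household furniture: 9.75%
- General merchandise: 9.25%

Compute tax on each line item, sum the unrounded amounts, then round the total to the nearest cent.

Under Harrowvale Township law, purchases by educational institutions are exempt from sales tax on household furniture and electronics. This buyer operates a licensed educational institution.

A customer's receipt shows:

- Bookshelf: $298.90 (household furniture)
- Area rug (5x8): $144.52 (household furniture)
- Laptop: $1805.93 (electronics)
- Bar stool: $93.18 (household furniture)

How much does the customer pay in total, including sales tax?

Bookshelf $298.90: household furniture, buyer-exempt → 0% → $0.00
Area rug (5x8) $144.52: household furniture, buyer-exempt → 0% → $0.00
Laptop $1805.93: electronics, buyer-exempt → 0% → $0.00
Bar stool $93.18: household furniture, buyer-exempt → 0% → $0.00
Subtotal = $2342.53; unrounded tax = $0.00 → $0.00; total due = $2342.53

$2342.53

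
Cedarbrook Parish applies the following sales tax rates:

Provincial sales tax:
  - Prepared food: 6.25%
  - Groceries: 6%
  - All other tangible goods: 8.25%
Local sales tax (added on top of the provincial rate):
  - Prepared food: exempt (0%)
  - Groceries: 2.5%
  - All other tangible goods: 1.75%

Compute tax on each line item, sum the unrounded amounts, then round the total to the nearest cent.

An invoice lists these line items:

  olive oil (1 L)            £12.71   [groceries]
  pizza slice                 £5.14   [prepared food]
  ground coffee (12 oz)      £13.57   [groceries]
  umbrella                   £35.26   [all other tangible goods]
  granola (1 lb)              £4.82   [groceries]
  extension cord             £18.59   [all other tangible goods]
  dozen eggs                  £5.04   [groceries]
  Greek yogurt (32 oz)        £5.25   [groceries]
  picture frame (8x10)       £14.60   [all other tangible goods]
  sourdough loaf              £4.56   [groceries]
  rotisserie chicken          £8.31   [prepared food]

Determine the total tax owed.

Olive oil (1 L) £12.71: groceries → 6% + 2.5% local = 8.5% → £1.08035
Pizza slice £5.14: prepared food → 6.25% + 0% local = 6.25% → £0.32125
Ground coffee (12 oz) £13.57: groceries → 6% + 2.5% local = 8.5% → £1.15345
Umbrella £35.26: all other tangible goods → 8.25% + 1.75% local = 10% → £3.526
Granola (1 lb) £4.82: groceries → 6% + 2.5% local = 8.5% → £0.4097
Extension cord £18.59: all other tangible goods → 8.25% + 1.75% local = 10% → £1.859
Dozen eggs £5.04: groceries → 6% + 2.5% local = 8.5% → £0.4284
Greek yogurt (32 oz) £5.25: groceries → 6% + 2.5% local = 8.5% → £0.44625
Picture frame (8x10) £14.60: all other tangible goods → 8.25% + 1.75% local = 10% → £1.46
Sourdough loaf £4.56: groceries → 6% + 2.5% local = 8.5% → £0.3876
Rotisserie chicken £8.31: prepared food → 6.25% + 0% local = 6.25% → £0.519375
Unrounded tax sum = £11.591375 → £11.59

£11.59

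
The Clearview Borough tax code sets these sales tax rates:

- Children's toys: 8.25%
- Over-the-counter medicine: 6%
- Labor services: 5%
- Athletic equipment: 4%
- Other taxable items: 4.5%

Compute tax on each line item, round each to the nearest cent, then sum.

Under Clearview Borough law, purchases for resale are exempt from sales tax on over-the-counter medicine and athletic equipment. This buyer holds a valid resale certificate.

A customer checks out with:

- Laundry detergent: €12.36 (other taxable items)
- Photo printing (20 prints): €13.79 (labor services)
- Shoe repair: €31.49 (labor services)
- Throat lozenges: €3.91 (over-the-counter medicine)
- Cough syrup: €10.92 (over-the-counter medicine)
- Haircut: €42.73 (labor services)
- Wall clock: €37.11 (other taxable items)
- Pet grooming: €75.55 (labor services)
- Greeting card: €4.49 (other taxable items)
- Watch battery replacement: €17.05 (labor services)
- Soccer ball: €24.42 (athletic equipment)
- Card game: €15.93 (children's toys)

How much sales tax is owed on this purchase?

Laundry detergent €12.36: other taxable items → 4.5% → €0.56
Photo printing (20 prints) €13.79: labor services → 5% → €0.69
Shoe repair €31.49: labor services → 5% → €1.57
Throat lozenges €3.91: over-the-counter medicine, buyer-exempt → 0% → €0.00
Cough syrup €10.92: over-the-counter medicine, buyer-exempt → 0% → €0.00
Haircut €42.73: labor services → 5% → €2.14
Wall clock €37.11: other taxable items → 4.5% → €1.67
Pet grooming €75.55: labor services → 5% → €3.78
Greeting card €4.49: other taxable items → 4.5% → €0.20
Watch battery replacement €17.05: labor services → 5% → €0.85
Soccer ball €24.42: athletic equipment, buyer-exempt → 0% → €0.00
Card game €15.93: children's toys → 8.25% → €1.31
Total tax = €0.56 + €0.69 + €1.57 + €2.14 + €1.67 + €3.78 + €0.20 + €0.85 + €1.31 = €12.77

€12.77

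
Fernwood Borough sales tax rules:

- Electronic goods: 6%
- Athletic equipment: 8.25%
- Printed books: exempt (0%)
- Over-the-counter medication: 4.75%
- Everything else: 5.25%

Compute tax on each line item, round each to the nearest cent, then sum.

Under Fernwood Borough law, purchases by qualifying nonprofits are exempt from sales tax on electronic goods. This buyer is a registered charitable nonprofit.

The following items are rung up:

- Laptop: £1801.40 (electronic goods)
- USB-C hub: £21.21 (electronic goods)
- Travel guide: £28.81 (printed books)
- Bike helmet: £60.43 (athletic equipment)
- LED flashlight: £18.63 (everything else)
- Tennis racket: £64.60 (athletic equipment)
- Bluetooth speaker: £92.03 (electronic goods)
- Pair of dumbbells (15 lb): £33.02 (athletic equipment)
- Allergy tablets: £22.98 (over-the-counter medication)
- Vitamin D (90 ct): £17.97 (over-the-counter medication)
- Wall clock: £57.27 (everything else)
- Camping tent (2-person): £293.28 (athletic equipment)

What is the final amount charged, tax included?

£2554.80

Laptop £1801.40: electronic goods, buyer-exempt → 0% → £0.00
USB-C hub £21.21: electronic goods, buyer-exempt → 0% → £0.00
Travel guide £28.81: printed books → 0% → £0.00
Bike helmet £60.43: athletic equipment → 8.25% → £4.99
LED flashlight £18.63: everything else → 5.25% → £0.98
Tennis racket £64.60: athletic equipment → 8.25% → £5.33
Bluetooth speaker £92.03: electronic goods, buyer-exempt → 0% → £0.00
Pair of dumbbells (15 lb) £33.02: athletic equipment → 8.25% → £2.72
Allergy tablets £22.98: over-the-counter medication → 4.75% → £1.09
Vitamin D (90 ct) £17.97: over-the-counter medication → 4.75% → £0.85
Wall clock £57.27: everything else → 5.25% → £3.01
Camping tent (2-person) £293.28: athletic equipment → 8.25% → £24.20
Subtotal = £2511.63; tax = £43.17; total due = £2554.80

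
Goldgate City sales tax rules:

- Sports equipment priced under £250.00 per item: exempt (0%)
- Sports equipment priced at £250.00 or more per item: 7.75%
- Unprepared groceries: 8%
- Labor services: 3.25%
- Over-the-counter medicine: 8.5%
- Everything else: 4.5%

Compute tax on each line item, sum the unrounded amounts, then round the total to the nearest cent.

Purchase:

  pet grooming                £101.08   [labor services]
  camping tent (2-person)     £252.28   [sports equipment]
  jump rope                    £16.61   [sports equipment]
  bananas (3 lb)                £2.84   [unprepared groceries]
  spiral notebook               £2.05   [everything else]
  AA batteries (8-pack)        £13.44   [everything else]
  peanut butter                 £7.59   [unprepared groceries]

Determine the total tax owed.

£24.37

Pet grooming £101.08: labor services → 3.25% → £3.2851
Camping tent (2-person) £252.28: sports equipment, £250.00 or more → 7.75% → £19.5517
Jump rope £16.61: sports equipment, under £250.00 → 0% → £0.00
Bananas (3 lb) £2.84: unprepared groceries → 8% → £0.2272
Spiral notebook £2.05: everything else → 4.5% → £0.09225
AA batteries (8-pack) £13.44: everything else → 4.5% → £0.6048
Peanut butter £7.59: unprepared groceries → 8% → £0.6072
Unrounded tax sum = £24.36825 → £24.37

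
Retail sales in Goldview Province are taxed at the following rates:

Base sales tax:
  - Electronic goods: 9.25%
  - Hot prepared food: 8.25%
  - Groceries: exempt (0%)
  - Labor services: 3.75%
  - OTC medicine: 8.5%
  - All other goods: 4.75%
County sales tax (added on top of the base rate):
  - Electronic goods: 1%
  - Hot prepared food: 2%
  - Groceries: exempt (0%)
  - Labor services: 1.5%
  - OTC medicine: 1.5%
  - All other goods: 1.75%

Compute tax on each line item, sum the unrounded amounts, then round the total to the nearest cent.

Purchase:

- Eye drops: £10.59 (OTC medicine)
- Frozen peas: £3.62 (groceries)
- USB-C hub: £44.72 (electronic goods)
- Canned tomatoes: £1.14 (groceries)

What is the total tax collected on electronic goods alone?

£4.58

USB-C hub £44.72: electronic goods → 9.25% + 1% county = 10.25% → £4.5838
Tax on electronic goods: unrounded sum = £4.5838 → £4.58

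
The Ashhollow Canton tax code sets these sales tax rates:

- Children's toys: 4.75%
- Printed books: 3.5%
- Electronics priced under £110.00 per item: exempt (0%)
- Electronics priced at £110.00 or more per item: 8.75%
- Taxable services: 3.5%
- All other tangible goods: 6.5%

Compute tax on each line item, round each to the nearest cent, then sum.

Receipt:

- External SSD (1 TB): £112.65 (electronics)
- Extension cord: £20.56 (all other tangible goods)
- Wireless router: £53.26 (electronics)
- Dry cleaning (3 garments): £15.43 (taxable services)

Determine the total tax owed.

£11.74

External SSD (1 TB) £112.65: electronics, £110.00 or more → 8.75% → £9.86
Extension cord £20.56: all other tangible goods → 6.5% → £1.34
Wireless router £53.26: electronics, under £110.00 → 0% → £0.00
Dry cleaning (3 garments) £15.43: taxable services → 3.5% → £0.54
Total tax = £9.86 + £1.34 + £0.54 = £11.74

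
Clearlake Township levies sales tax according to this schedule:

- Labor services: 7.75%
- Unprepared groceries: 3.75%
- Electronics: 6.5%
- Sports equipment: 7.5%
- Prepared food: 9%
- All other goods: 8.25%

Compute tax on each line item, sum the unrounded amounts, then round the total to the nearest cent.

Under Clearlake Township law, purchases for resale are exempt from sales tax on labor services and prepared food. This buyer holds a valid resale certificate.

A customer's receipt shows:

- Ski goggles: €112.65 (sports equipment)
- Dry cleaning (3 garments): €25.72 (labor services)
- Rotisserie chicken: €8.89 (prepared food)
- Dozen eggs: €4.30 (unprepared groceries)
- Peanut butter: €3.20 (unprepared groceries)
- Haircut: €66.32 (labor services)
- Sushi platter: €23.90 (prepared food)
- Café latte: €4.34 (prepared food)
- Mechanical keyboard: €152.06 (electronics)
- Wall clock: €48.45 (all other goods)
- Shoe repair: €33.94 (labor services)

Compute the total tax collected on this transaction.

€22.61

Ski goggles €112.65: sports equipment → 7.5% → €8.44875
Dry cleaning (3 garments) €25.72: labor services, buyer-exempt → 0% → €0.00
Rotisserie chicken €8.89: prepared food, buyer-exempt → 0% → €0.00
Dozen eggs €4.30: unprepared groceries → 3.75% → €0.16125
Peanut butter €3.20: unprepared groceries → 3.75% → €0.12
Haircut €66.32: labor services, buyer-exempt → 0% → €0.00
Sushi platter €23.90: prepared food, buyer-exempt → 0% → €0.00
Café latte €4.34: prepared food, buyer-exempt → 0% → €0.00
Mechanical keyboard €152.06: electronics → 6.5% → €9.8839
Wall clock €48.45: all other goods → 8.25% → €3.997125
Shoe repair €33.94: labor services, buyer-exempt → 0% → €0.00
Unrounded tax sum = €22.611025 → €22.61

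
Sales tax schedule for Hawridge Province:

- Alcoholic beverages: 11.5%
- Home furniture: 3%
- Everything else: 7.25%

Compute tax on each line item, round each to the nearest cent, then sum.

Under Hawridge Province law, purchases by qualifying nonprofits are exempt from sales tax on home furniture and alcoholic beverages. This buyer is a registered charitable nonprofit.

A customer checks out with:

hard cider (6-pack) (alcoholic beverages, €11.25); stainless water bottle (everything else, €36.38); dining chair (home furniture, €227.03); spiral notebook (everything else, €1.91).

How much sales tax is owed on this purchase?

€2.78

Hard cider (6-pack) €11.25: alcoholic beverages, buyer-exempt → 0% → €0.00
Stainless water bottle €36.38: everything else → 7.25% → €2.64
Dining chair €227.03: home furniture, buyer-exempt → 0% → €0.00
Spiral notebook €1.91: everything else → 7.25% → €0.14
Total tax = €2.64 + €0.14 = €2.78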